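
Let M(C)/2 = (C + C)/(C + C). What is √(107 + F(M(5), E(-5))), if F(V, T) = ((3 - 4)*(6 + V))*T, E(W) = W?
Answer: 7*√3 ≈ 12.124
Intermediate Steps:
M(C) = 2 (M(C) = 2*((C + C)/(C + C)) = 2*((2*C)/((2*C))) = 2*((2*C)*(1/(2*C))) = 2*1 = 2)
F(V, T) = T*(-6 - V) (F(V, T) = (-(6 + V))*T = (-6 - V)*T = T*(-6 - V))
√(107 + F(M(5), E(-5))) = √(107 - 1*(-5)*(6 + 2)) = √(107 - 1*(-5)*8) = √(107 + 40) = √147 = 7*√3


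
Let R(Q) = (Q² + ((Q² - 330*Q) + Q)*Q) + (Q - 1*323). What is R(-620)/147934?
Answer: -364412143/147934 ≈ -2463.3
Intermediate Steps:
R(Q) = -323 + Q + Q² + Q*(Q² - 329*Q) (R(Q) = (Q² + (Q² - 329*Q)*Q) + (Q - 323) = (Q² + Q*(Q² - 329*Q)) + (-323 + Q) = -323 + Q + Q² + Q*(Q² - 329*Q))
R(-620)/147934 = (-323 - 620 + (-620)³ - 328*(-620)²)/147934 = (-323 - 620 - 238328000 - 328*384400)*(1/147934) = (-323 - 620 - 238328000 - 126083200)*(1/147934) = -364412143*1/147934 = -364412143/147934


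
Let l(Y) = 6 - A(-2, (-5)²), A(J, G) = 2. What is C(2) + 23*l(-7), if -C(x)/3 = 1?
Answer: 89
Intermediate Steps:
C(x) = -3 (C(x) = -3*1 = -3)
l(Y) = 4 (l(Y) = 6 - 1*2 = 6 - 2 = 4)
C(2) + 23*l(-7) = -3 + 23*4 = -3 + 92 = 89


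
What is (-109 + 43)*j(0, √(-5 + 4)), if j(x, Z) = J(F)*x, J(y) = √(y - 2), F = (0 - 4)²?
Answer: 0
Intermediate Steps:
F = 16 (F = (-4)² = 16)
J(y) = √(-2 + y)
j(x, Z) = x*√14 (j(x, Z) = √(-2 + 16)*x = √14*x = x*√14)
(-109 + 43)*j(0, √(-5 + 4)) = (-109 + 43)*(0*√14) = -66*0 = 0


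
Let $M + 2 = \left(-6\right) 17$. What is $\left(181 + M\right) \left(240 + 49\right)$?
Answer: $22253$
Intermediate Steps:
$M = -104$ ($M = -2 - 102 = -104$)
$\left(181 + M\right) \left(240 + 49\right) = \left(181 - 104\right) \left(240 + 49\right) = 77 \cdot 289 = 22253$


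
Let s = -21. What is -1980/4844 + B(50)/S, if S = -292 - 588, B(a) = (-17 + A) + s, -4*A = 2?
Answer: -70723/193760 ≈ -0.36500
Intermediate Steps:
A = -½ (A = -¼*2 = -½ ≈ -0.50000)
B(a) = -77/2 (B(a) = (-17 - ½) - 21 = -35/2 - 21 = -77/2)
S = -880
-1980/4844 + B(50)/S = -1980/4844 - 77/2/(-880) = -1980*1/4844 - 77/2*(-1/880) = -495/1211 + 7/160 = -70723/193760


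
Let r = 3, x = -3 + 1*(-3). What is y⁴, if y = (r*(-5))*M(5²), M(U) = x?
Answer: 65610000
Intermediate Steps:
x = -6 (x = -3 - 3 = -6)
M(U) = -6
y = 90 (y = (3*(-5))*(-6) = -15*(-6) = 90)
y⁴ = 90⁴ = 65610000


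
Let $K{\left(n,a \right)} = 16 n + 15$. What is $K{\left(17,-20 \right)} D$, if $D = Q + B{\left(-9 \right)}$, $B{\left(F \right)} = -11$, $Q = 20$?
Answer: $2583$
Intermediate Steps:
$K{\left(n,a \right)} = 15 + 16 n$
$D = 9$ ($D = 20 - 11 = 9$)
$K{\left(17,-20 \right)} D = \left(15 + 16 \cdot 17\right) 9 = \left(15 + 272\right) 9 = 287 \cdot 9 = 2583$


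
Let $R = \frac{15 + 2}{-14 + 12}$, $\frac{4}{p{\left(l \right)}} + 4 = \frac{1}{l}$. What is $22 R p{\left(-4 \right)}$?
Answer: $176$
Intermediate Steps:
$p{\left(l \right)} = \frac{4}{-4 + \frac{1}{l}}$
$R = - \frac{17}{2}$ ($R = \frac{17}{-2} = 17 \left(- \frac{1}{2}\right) = - \frac{17}{2} \approx -8.5$)
$22 R p{\left(-4 \right)} = 22 \left(- \frac{17}{2}\right) \left(\left(-4\right) \left(-4\right) \frac{1}{-1 + 4 \left(-4\right)}\right) = - 187 \left(\left(-4\right) \left(-4\right) \frac{1}{-1 - 16}\right) = - 187 \left(\left(-4\right) \left(-4\right) \frac{1}{-17}\right) = - 187 \left(\left(-4\right) \left(-4\right) \left(- \frac{1}{17}\right)\right) = \left(-187\right) \left(- \frac{16}{17}\right) = 176$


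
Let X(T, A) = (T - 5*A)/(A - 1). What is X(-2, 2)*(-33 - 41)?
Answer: 888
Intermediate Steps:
X(T, A) = (T - 5*A)/(-1 + A)
X(-2, 2)*(-33 - 41) = ((-2 - 5*2)/(-1 + 2))*(-33 - 41) = ((-2 - 10)/1)*(-74) = (1*(-12))*(-74) = -12*(-74) = 888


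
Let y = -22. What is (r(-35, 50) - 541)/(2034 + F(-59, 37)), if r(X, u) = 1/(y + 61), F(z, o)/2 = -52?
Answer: -10549/37635 ≈ -0.28030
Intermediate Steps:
F(z, o) = -104 (F(z, o) = 2*(-52) = -104)
r(X, u) = 1/39 (r(X, u) = 1/(-22 + 61) = 1/39)
(r(-35, 50) - 541)/(2034 + F(-59, 37)) = (1/39 - 541)/(2034 - 104) = -21098/39/1930 = -21098/39*1/1930 = -10549/37635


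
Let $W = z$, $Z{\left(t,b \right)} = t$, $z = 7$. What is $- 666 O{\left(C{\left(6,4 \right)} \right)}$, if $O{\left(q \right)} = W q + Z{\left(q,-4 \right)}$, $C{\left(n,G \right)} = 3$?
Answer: $-15984$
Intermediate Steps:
$W = 7$
$O{\left(q \right)} = 8 q$ ($O{\left(q \right)} = 7 q + q = 8 q$)
$- 666 O{\left(C{\left(6,4 \right)} \right)} = - 666 \cdot 8 \cdot 3 = \left(-666\right) 24 = -15984$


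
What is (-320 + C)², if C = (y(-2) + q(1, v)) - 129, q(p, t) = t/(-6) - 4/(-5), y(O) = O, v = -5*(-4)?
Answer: 46280809/225 ≈ 2.0569e+5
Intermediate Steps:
v = 20
q(p, t) = ⅘ - t/6 (q(p, t) = t*(-⅙) - 4*(-⅕) = -t/6 + ⅘ = ⅘ - t/6)
C = -2003/15 (C = (-2 + (⅘ - ⅙*20)) - 129 = (-2 + (⅘ - 10/3)) - 129 = (-2 - 38/15) - 129 = -68/15 - 129 = -2003/15 ≈ -133.53)
(-320 + C)² = (-320 - 2003/15)² = (-6803/15)² = 46280809/225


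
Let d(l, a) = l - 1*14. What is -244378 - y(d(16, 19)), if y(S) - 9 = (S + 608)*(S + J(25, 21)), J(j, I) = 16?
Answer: -255367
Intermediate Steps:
d(l, a) = -14 + l (d(l, a) = l - 14 = -14 + l)
y(S) = 9 + (16 + S)*(608 + S) (y(S) = 9 + (S + 608)*(S + 16) = 9 + (608 + S)*(16 + S) = 9 + (16 + S)*(608 + S))
-244378 - y(d(16, 19)) = -244378 - (9737 + (-14 + 16)² + 624*(-14 + 16)) = -244378 - (9737 + 2² + 624*2) = -244378 - (9737 + 4 + 1248) = -244378 - 1*10989 = -244378 - 10989 = -255367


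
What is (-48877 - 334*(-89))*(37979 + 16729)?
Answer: -1047712908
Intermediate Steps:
(-48877 - 334*(-89))*(37979 + 16729) = (-48877 + 29726)*54708 = -19151*54708 = -1047712908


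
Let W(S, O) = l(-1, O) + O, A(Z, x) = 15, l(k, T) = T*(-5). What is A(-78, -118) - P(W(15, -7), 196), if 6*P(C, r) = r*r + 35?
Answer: -12787/2 ≈ -6393.5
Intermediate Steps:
l(k, T) = -5*T
W(S, O) = -4*O (W(S, O) = -5*O + O = -4*O)
P(C, r) = 35/6 + r**2/6 (P(C, r) = (r*r + 35)/6 = (r**2 + 35)/6 = (35 + r**2)/6 = 35/6 + r**2/6)
A(-78, -118) - P(W(15, -7), 196) = 15 - (35/6 + (1/6)*196**2) = 15 - (35/6 + (1/6)*38416) = 15 - (35/6 + 19208/3) = 15 - 1*12817/2 = 15 - 12817/2 = -12787/2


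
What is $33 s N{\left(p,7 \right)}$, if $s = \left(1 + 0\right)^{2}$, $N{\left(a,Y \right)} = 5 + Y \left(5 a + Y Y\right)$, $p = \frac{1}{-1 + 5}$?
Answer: $\frac{47091}{4} \approx 11773.0$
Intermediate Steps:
$p = \frac{1}{4} \approx 0.25$
$N{\left(a,Y \right)} = 5 + Y \left(Y^{2} + 5 a\right)$ ($N{\left(a,Y \right)} = 5 + Y \left(5 a + Y^{2}\right) = 5 + Y \left(Y^{2} + 5 a\right)$)
$s = 1$ ($s = 1^{2} = 1$)
$33 s N{\left(p,7 \right)} = 33 \cdot 1 \left(5 + 7^{3} + 5 \cdot 7 \cdot \frac{1}{4}\right) = 33 \left(5 + 343 + \frac{35}{4}\right) = 33 \cdot \frac{1427}{4} = \frac{47091}{4}$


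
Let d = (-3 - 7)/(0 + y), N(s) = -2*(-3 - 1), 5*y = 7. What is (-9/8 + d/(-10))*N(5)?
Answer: -23/7 ≈ -3.2857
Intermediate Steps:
y = 7/5 (y = (⅕)*7 = 7/5 ≈ 1.4000)
N(s) = 8 (N(s) = -2*(-4) = 8)
d = -50/7 (d = (-3 - 7)/(0 + 7/5) = -10/7/5 = -10*5/7 = -50/7 ≈ -7.1429)
(-9/8 + d/(-10))*N(5) = (-9/8 - 50/7/(-10))*8 = (-9*⅛ - 50/7*(-⅒))*8 = (-9/8 + 5/7)*8 = -23/56*8 = -23/7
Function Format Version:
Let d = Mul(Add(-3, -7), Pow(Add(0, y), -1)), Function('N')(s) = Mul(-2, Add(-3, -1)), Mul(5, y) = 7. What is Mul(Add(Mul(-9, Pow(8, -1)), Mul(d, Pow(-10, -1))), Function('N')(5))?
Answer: Rational(-23, 7) ≈ -3.2857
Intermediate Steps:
y = Rational(7, 5) (y = Mul(Rational(1, 5), 7) = Rational(7, 5) ≈ 1.4000)
Function('N')(s) = 8 (Function('N')(s) = Mul(-2, -4) = 8)
d = Rational(-50, 7) (d = Mul(Add(-3, -7), Pow(Add(0, Rational(7, 5)), -1)) = Mul(-10, Pow(Rational(7, 5), -1)) = Mul(-10, Rational(5, 7)) = Rational(-50, 7) ≈ -7.1429)
Mul(Add(Mul(-9, Pow(8, -1)), Mul(d, Pow(-10, -1))), Function('N')(5)) = Mul(Add(Mul(-9, Pow(8, -1)), Mul(Rational(-50, 7), Pow(-10, -1))), 8) = Mul(Add(Mul(-9, Rational(1, 8)), Mul(Rational(-50, 7), Rational(-1, 10))), 8) = Mul(Add(Rational(-9, 8), Rational(5, 7)), 8) = Mul(Rational(-23, 56), 8) = Rational(-23, 7)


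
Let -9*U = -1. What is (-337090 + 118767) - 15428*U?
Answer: -1980335/9 ≈ -2.2004e+5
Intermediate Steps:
U = ⅑ (U = -⅑*(-1) = ⅑ ≈ 0.11111)
(-337090 + 118767) - 15428*U = (-337090 + 118767) - 15428*⅑ = -218323 - 15428/9 = -1980335/9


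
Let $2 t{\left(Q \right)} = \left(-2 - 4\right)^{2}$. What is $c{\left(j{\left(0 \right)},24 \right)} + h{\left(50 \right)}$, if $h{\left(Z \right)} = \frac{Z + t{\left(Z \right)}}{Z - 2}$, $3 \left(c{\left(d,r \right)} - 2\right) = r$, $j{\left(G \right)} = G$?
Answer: $\frac{137}{12} \approx 11.417$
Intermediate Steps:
$c{\left(d,r \right)} = 2 + \frac{r}{3}$
$t{\left(Q \right)} = 18$ ($t{\left(Q \right)} = \frac{\left(-2 - 4\right)^{2}}{2} = \frac{\left(-6\right)^{2}}{2} = \frac{1}{2} \cdot 36 = 18$)
$h{\left(Z \right)} = \frac{18 + Z}{-2 + Z}$ ($h{\left(Z \right)} = \frac{Z + 18}{Z - 2} = \frac{18 + Z}{-2 + Z}$)
$c{\left(j{\left(0 \right)},24 \right)} + h{\left(50 \right)} = \left(2 + \frac{1}{3} \cdot 24\right) + \frac{18 + 50}{-2 + 50} = \left(2 + 8\right) + \frac{1}{48} \cdot 68 = 10 + \frac{1}{48} \cdot 68 = 10 + \frac{17}{12} = \frac{137}{12}$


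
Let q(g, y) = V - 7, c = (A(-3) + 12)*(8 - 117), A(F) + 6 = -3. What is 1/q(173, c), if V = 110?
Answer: 1/103 ≈ 0.0097087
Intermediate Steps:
A(F) = -9 (A(F) = -6 - 3 = -9)
c = -327 (c = (-9 + 12)*(8 - 117) = 3*(-109) = -327)
q(g, y) = 103 (q(g, y) = 110 - 7 = 103)
1/q(173, c) = 1/103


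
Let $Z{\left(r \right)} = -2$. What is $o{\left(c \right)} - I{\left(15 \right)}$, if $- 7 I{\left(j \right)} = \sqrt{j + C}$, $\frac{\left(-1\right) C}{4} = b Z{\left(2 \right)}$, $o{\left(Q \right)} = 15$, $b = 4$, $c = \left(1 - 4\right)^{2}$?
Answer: $15 + \frac{\sqrt{47}}{7} \approx 15.979$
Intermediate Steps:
$c = 9$ ($c = \left(-3\right)^{2} = 9$)
$C = 32$ ($C = - 4 \cdot 4 \left(-2\right) = \left(-4\right) \left(-8\right) = 32$)
$I{\left(j \right)} = - \frac{\sqrt{32 + j}}{7}$ ($I{\left(j \right)} = - \frac{\sqrt{j + 32}}{7} = - \frac{\sqrt{32 + j}}{7}$)
$o{\left(c \right)} - I{\left(15 \right)} = 15 - - \frac{\sqrt{32 + 15}}{7} = 15 - - \frac{\sqrt{47}}{7} = 15 + \frac{\sqrt{47}}{7}$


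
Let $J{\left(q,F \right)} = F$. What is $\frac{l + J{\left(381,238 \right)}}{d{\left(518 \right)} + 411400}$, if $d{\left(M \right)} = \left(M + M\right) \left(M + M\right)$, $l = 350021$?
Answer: $\frac{350259}{1484696} \approx 0.23591$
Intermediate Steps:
$d{\left(M \right)} = 4 M^{2}$ ($d{\left(M \right)} = 2 M 2 M = 4 M^{2}$)
$\frac{l + J{\left(381,238 \right)}}{d{\left(518 \right)} + 411400} = \frac{350021 + 238}{4 \cdot 518^{2} + 411400} = \frac{350259}{4 \cdot 268324 + 411400} = \frac{350259}{1073296 + 411400} = \frac{350259}{1484696}$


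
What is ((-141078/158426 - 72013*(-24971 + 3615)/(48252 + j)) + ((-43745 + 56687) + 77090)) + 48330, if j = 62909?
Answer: 1340146836069051/8805396293 ≈ 1.5220e+5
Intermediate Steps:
((-141078/158426 - 72013*(-24971 + 3615)/(48252 + j)) + ((-43745 + 56687) + 77090)) + 48330 = ((-141078/158426 - 72013*(-24971 + 3615)/(48252 + 62909)) + ((-43745 + 56687) + 77090)) + 48330 = ((-141078*1/158426 - 72013/(111161/(-21356))) + (12942 + 77090)) + 48330 = ((-70539/79213 - 72013/(111161*(-1/21356))) + 90032) + 48330 = ((-70539/79213 - 72013/(-111161/21356)) + 90032) + 48330 = ((-70539/79213 - 72013*(-21356/111161)) + 90032) + 48330 = ((-70539/79213 + 1537909628/111161) + 90032) + 48330 = (121814594176985/8805396293 + 90032) + 48330 = 914582033228361/8805396293 + 48330 = 1340146836069051/8805396293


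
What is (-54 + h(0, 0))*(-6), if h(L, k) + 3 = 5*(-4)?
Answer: 462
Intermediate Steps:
h(L, k) = -23 (h(L, k) = -3 + 5*(-4) = -3 - 20 = -23)
(-54 + h(0, 0))*(-6) = (-54 - 23)*(-6) = -77*(-6) = 462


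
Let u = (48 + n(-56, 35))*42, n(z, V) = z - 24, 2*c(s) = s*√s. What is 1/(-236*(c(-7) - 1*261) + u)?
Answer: 15063/908769859 - 413*I*√7/1817539718 ≈ 1.6575e-5 - 6.012e-7*I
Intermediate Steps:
c(s) = s^(3/2)/2 (c(s) = (s*√s)/2 = s^(3/2)/2)
n(z, V) = -24 + z
u = -1344 (u = (48 + (-24 - 56))*42 = (48 - 80)*42 = -32*42 = -1344)
1/(-236*(c(-7) - 1*261) + u) = 1/(-236*((-7)^(3/2)/2 - 1*261) - 1344) = 1/(-236*((-7*I*√7)/2 - 261) - 1344) = 1/(-236*(-7*I*√7/2 - 261) - 1344) = 1/(-236*(-261 - 7*I*√7/2) - 1344) = 1/((61596 + 826*I*√7) - 1344) = 1/(60252 + 826*I*√7)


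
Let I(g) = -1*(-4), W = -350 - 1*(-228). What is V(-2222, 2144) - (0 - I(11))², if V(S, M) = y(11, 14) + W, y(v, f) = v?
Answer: -127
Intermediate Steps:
W = -122 (W = -350 + 228 = -122)
V(S, M) = -111 (V(S, M) = 11 - 122 = -111)
I(g) = 4
V(-2222, 2144) - (0 - I(11))² = -111 - (0 - 1*4)² = -111 - (0 - 4)² = -111 - 1*(-4)² = -111 - 1*16 = -111 - 16 = -127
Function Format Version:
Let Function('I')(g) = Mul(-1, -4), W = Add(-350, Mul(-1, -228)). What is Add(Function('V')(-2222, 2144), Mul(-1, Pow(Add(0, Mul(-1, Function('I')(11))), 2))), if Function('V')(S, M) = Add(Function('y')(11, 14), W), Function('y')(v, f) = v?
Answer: -127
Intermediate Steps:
W = -122 (W = Add(-350, 228) = -122)
Function('V')(S, M) = -111 (Function('V')(S, M) = Add(11, -122) = -111)
Function('I')(g) = 4
Add(Function('V')(-2222, 2144), Mul(-1, Pow(Add(0, Mul(-1, Function('I')(11))), 2))) = Add(-111, Mul(-1, Pow(Add(0, Mul(-1, 4)), 2))) = Add(-111, Mul(-1, Pow(Add(0, -4), 2))) = Add(-111, Mul(-1, Pow(-4, 2))) = Add(-111, Mul(-1, 16)) = Add(-111, -16) = -127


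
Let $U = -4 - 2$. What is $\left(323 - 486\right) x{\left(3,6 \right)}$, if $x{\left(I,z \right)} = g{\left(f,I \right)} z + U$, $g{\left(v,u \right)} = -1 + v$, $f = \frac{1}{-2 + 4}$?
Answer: $1467$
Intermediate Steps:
$f = \frac{1}{2} \approx 0.5$
$U = -6$ ($U = -4 - 2 = -6$)
$x{\left(I,z \right)} = -6 - \frac{z}{2}$ ($x{\left(I,z \right)} = \left(-1 + \frac{1}{2}\right) z - 6 = - \frac{z}{2} - 6 = -6 - \frac{z}{2}$)
$\left(323 - 486\right) x{\left(3,6 \right)} = \left(323 - 486\right) \left(-6 - 3\right) = - 163 \left(-6 - 3\right) = \left(-163\right) \left(-9\right) = 1467$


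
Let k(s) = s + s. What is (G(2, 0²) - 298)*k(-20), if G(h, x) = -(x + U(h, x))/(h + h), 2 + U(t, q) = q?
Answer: 11900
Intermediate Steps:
k(s) = 2*s
U(t, q) = -2 + q
G(h, x) = -(-2 + 2*x)/(2*h) (G(h, x) = -(x + (-2 + x))/(h + h) = -(-2 + 2*x)/(2*h))
(G(2, 0²) - 298)*k(-20) = ((1 - 1*0²)/2 - 298)*(2*(-20)) = ((1 - 1*0)/2 - 298)*(-40) = ((1 + 0)/2 - 298)*(-40) = ((½)*1 - 298)*(-40) = (½ - 298)*(-40) = -595/2*(-40) = 11900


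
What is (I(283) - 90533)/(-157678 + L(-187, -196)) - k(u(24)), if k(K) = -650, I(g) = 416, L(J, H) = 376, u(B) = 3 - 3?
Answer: 11370713/17478 ≈ 650.57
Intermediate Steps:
u(B) = 0
(I(283) - 90533)/(-157678 + L(-187, -196)) - k(u(24)) = (416 - 90533)/(-157678 + 376) - 1*(-650) = -90117/(-157302) + 650 = -90117*(-1/157302) + 650 = 10013/17478 + 650 = 11370713/17478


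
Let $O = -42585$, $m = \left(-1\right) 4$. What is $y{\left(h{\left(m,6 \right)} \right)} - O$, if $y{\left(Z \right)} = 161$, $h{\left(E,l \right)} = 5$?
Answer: $42746$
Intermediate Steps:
$m = -4$
$y{\left(h{\left(m,6 \right)} \right)} - O = 161 - -42585 = 161 + 42585 = 42746$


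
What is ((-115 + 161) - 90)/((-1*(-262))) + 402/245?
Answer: 47272/32095 ≈ 1.4729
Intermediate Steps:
((-115 + 161) - 90)/((-1*(-262))) + 402/245 = (46 - 90)/262 + 402*(1/245) = -44*1/262 + 402/245 = -22/131 + 402/245 = 47272/32095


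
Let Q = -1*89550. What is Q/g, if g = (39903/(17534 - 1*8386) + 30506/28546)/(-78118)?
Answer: 130484849119246800/101295709 ≈ 1.2882e+9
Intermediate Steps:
Q = -89550
g = -101295709/1457117243096 (g = (39903/(17534 - 8386) + 30506*(1/28546))*(-1/78118) = (39903/9148 + 2179/2039)*(-1/78118) = (101295709/18652772)*(-1/78118) = -101295709/1457117243096 ≈ -6.9518e-5)
Q/g = -89550/(-101295709/1457117243096) = -89550*(-1457117243096/101295709) = 130484849119246800/101295709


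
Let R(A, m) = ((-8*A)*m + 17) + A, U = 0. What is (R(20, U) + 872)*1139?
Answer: 1035351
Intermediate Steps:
R(A, m) = 17 + A - 8*A*m (R(A, m) = (-8*A*m + 17) + A = (17 - 8*A*m) + A = 17 + A - 8*A*m)
(R(20, U) + 872)*1139 = ((17 + 20 - 8*20*0) + 872)*1139 = ((17 + 20 + 0) + 872)*1139 = (37 + 872)*1139 = 909*1139 = 1035351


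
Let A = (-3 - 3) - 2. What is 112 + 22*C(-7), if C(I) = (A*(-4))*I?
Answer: -4816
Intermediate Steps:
A = -8 (A = -6 - 2 = -8)
C(I) = 32*I (C(I) = (-8*(-4))*I = 32*I)
112 + 22*C(-7) = 112 + 22*(32*(-7)) = 112 + 22*(-224) = 112 - 4928 = -4816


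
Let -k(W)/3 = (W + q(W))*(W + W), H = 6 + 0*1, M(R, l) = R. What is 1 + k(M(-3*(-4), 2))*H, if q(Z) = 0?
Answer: -5183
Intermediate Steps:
H = 6 (H = 6 + 0 = 6)
k(W) = -6*W² (k(W) = -3*(W + 0)*(W + W) = -3*W*2*W = -6*W²)
1 + k(M(-3*(-4), 2))*H = 1 - 6*(-3*(-4))²*6 = 1 - 6*12²*6 = 1 - 6*144*6 = 1 - 864*6 = 1 - 5184 = -5183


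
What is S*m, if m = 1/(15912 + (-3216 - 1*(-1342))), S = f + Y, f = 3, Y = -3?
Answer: 0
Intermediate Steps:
S = 0 (S = 3 - 3 = 0)
m = 1/14038 (m = 1/(15912 + (-3216 + 1342)) = 1/(15912 - 1874) = 1/14038 ≈ 7.1235e-5)
S*m = 0*(1/14038) = 0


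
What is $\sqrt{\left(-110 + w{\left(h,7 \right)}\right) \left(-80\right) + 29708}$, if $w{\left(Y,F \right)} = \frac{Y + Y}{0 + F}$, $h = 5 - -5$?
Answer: $\frac{2 \sqrt{468923}}{7} \approx 195.65$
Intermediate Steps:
$h = 10$ ($h = 5 + 5 = 10$)
$w{\left(Y,F \right)} = \frac{2 Y}{F}$
$\sqrt{\left(-110 + w{\left(h,7 \right)}\right) \left(-80\right) + 29708} = \sqrt{\left(-110 + 2 \cdot 10 \cdot \frac{1}{7}\right) \left(-80\right) + 29708} = \sqrt{\left(-110 + \frac{20}{7}\right) \left(-80\right) + 29708} = \sqrt{\left(- \frac{750}{7}\right) \left(-80\right) + 29708} = \sqrt{\frac{60000}{7} + 29708} = \sqrt{\frac{267956}{7}} = \frac{2 \sqrt{468923}}{7}$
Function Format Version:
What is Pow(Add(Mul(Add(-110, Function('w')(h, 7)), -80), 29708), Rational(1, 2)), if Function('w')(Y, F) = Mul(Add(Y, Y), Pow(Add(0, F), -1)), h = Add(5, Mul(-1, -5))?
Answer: Mul(Rational(2, 7), Pow(468923, Rational(1, 2))) ≈ 195.65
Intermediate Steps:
h = 10 (h = Add(5, 5) = 10)
Function('w')(Y, F) = Mul(2, Y, Pow(F, -1)) (Function('w')(Y, F) = Mul(Mul(2, Y), Pow(F, -1)) = Mul(2, Y, Pow(F, -1)))
Pow(Add(Mul(Add(-110, Function('w')(h, 7)), -80), 29708), Rational(1, 2)) = Pow(Add(Mul(Add(-110, Mul(2, 10, Pow(7, -1))), -80), 29708), Rational(1, 2)) = Pow(Add(Mul(Add(-110, Mul(2, 10, Rational(1, 7))), -80), 29708), Rational(1, 2)) = Pow(Add(Mul(Add(-110, Rational(20, 7)), -80), 29708), Rational(1, 2)) = Pow(Add(Mul(Rational(-750, 7), -80), 29708), Rational(1, 2)) = Pow(Add(Rational(60000, 7), 29708), Rational(1, 2)) = Pow(Rational(267956, 7), Rational(1, 2)) = Mul(Rational(2, 7), Pow(468923, Rational(1, 2)))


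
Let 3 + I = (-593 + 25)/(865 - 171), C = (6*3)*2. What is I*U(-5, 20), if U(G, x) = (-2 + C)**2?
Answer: -1531700/347 ≈ -4414.1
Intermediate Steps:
C = 36 (C = 18*2 = 36)
U(G, x) = 1156 (U(G, x) = (-2 + 36)**2 = 34**2 = 1156)
I = -1325/347 (I = -3 + (-593 + 25)/(865 - 171) = -3 - 568/694 = -3 - 568*1/694 = -3 - 284/347 = -1325/347 ≈ -3.8184)
I*U(-5, 20) = -1325/347*1156 = -1531700/347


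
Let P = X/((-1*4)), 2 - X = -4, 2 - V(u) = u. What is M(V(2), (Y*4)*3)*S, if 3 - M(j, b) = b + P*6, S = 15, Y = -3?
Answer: 720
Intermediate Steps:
V(u) = 2 - u
X = 6 (X = 2 - 1*(-4) = 2 + 4 = 6)
P = -3/2 (P = 6/((-1*4)) = 6/(-4) = 6*(-¼) = -3/2 ≈ -1.5000)
M(j, b) = 12 - b (M(j, b) = 3 - (b - 3/2*6) = 3 - (b - 9) = 3 - (-9 + b) = 3 + (9 - b) = 12 - b)
M(V(2), (Y*4)*3)*S = (12 - (-3*4)*3)*15 = (12 - (-12)*3)*15 = (12 - 1*(-36))*15 = (12 + 36)*15 = 48*15 = 720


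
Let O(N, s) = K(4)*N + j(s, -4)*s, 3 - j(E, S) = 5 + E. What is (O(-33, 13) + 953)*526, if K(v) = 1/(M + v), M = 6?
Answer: 1984861/5 ≈ 3.9697e+5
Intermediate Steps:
j(E, S) = -2 - E (j(E, S) = 3 - (5 + E) = 3 + (-5 - E) = -2 - E)
K(v) = 1/(6 + v)
O(N, s) = N/10 + s*(-2 - s) (O(N, s) = N/(6 + 4) + (-2 - s)*s = N/10 + s*(-2 - s))
(O(-33, 13) + 953)*526 = (((⅒)*(-33) - 1*13*(2 + 13)) + 953)*526 = ((-33/10 - 1*13*15) + 953)*526 = ((-33/10 - 195) + 953)*526 = (-1983/10 + 953)*526 = (7547/10)*526 = 1984861/5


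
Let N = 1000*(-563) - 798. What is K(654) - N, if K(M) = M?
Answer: 564452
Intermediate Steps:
N = -563798 (N = -563000 - 798 = -563798)
K(654) - N = 654 - 1*(-563798) = 654 + 563798 = 564452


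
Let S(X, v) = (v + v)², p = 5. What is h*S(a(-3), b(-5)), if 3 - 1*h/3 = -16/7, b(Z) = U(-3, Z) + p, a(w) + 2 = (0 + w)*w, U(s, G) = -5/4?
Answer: 24975/28 ≈ 891.96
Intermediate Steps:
U(s, G) = -5/4 (U(s, G) = -5*¼ = -5/4)
a(w) = -2 + w² (a(w) = -2 + (0 + w)*w = -2 + w*w = -2 + w²)
b(Z) = 15/4 (b(Z) = -5/4 + 5 = 15/4)
h = 111/7 (h = 9 - (-48)/7 = 9 - 3*(-16/7) = 9 + 48/7 = 111/7 ≈ 15.857)
S(X, v) = 4*v² (S(X, v) = (2*v)² = 4*v²)
h*S(a(-3), b(-5)) = 111*(4*(15/4)²)/7 = 111*(4*(225/16))/7 = (111/7)*(225/4) = 24975/28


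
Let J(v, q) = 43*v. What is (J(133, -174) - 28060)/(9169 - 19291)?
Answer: 7447/3374 ≈ 2.2072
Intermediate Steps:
(J(133, -174) - 28060)/(9169 - 19291) = (43*133 - 28060)/(9169 - 19291) = (5719 - 28060)/(-10122) = -22341*(-1/10122) = 7447/3374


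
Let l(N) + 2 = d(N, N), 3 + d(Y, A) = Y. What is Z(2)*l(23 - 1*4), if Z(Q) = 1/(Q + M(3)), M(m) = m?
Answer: 14/5 ≈ 2.8000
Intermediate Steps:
d(Y, A) = -3 + Y
Z(Q) = 1/(3 + Q) (Z(Q) = 1/(Q + 3) = 1/(3 + Q))
l(N) = -5 + N (l(N) = -2 + (-3 + N) = -5 + N)
Z(2)*l(23 - 1*4) = (-5 + (23 - 1*4))/(3 + 2) = (-5 + (23 - 4))/5 = (-5 + 19)/5 = (⅕)*14 = 14/5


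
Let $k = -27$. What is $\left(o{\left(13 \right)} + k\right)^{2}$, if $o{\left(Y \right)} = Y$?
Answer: $196$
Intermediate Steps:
$\left(o{\left(13 \right)} + k\right)^{2} = \left(13 - 27\right)^{2} = \left(-14\right)^{2} = 196$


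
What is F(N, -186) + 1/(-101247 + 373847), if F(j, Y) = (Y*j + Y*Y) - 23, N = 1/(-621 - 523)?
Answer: 1347724109493/38981800 ≈ 34573.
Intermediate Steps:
N = -1/1144 (N = 1/(-1144) = -1/1144 ≈ -0.00087413)
F(j, Y) = -23 + Y² + Y*j (F(j, Y) = (Y*j + Y²) - 23 = (Y² + Y*j) - 23 = -23 + Y² + Y*j)
F(N, -186) + 1/(-101247 + 373847) = (-23 + (-186)² - 186*(-1/1144)) + 1/(-101247 + 373847) = (-23 + 34596 + 93/572) + 1/272600 = 19775849/572 + 1/272600 = 1347724109493/38981800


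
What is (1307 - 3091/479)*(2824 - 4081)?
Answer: -783063234/479 ≈ -1.6348e+6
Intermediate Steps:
(1307 - 3091/479)*(2824 - 4081) = (1307 - 3091*1/479)*(-1257) = (1307 - 3091/479)*(-1257) = (622962/479)*(-1257) = -783063234/479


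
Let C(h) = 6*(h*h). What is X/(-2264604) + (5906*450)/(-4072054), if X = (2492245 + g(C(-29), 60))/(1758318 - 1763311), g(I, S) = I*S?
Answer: -15019839188177065/23021698877321844 ≈ -0.65242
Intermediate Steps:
C(h) = 6*h²
X = -2795005/4993 (X = (2492245 + (6*(-29)²)*60)/(1758318 - 1763311) = (2492245 + (6*841)*60)/(-4993) = (2492245 + 5046*60)*(-1/4993) = (2492245 + 302760)*(-1/4993) = 2795005*(-1/4993) = -2795005/4993 ≈ -559.79)
X/(-2264604) + (5906*450)/(-4072054) = -2795005/4993/(-2264604) + (5906*450)/(-4072054) = -2795005/4993*(-1/2264604) + 2657700*(-1/4072054) = 2795005/11307167772 - 1328850/2036027 = -15019839188177065/23021698877321844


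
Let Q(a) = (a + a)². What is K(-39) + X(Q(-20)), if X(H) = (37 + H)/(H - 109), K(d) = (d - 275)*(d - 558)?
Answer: 279501515/1491 ≈ 1.8746e+5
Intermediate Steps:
K(d) = (-558 + d)*(-275 + d) (K(d) = (-275 + d)*(-558 + d) = (-558 + d)*(-275 + d))
Q(a) = 4*a² (Q(a) = (2*a)² = 4*a²)
X(H) = (37 + H)/(-109 + H)
K(-39) + X(Q(-20)) = (153450 + (-39)² - 833*(-39)) + (37 + 4*(-20)²)/(-109 + 4*(-20)²) = (153450 + 1521 + 32487) + (37 + 4*400)/(-109 + 4*400) = 187458 + (37 + 1600)/(-109 + 1600) = 187458 + 1637/1491 = 279501515/1491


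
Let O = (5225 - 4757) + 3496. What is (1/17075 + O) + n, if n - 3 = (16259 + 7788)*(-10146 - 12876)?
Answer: -9452823594024/17075 ≈ -5.5361e+8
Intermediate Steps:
O = 3964 (O = 468 + 3496 = 3964)
n = -553610031 (n = 3 + (16259 + 7788)*(-10146 - 12876) = 3 + 24047*(-23022) = 3 - 553610034 = -553610031)
(1/17075 + O) + n = (1/17075 + 3964) - 553610031 = 67685301/17075 - 553610031 = -9452823594024/17075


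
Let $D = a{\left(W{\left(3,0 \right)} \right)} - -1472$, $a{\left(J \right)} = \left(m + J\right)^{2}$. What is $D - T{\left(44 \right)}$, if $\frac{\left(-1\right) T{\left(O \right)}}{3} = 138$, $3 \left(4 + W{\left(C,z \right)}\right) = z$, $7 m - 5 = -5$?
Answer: $1902$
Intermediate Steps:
$m = 0$ ($m = \frac{5}{7} + \frac{1}{7} \left(-5\right) = \frac{5}{7} - \frac{5}{7} = 0$)
$W{\left(C,z \right)} = -4 + \frac{z}{3}$
$a{\left(J \right)} = J^{2}$ ($a{\left(J \right)} = \left(0 + J\right)^{2} = J^{2}$)
$T{\left(O \right)} = -414$ ($T{\left(O \right)} = \left(-3\right) 138 = -414$)
$D = 1488$ ($D = \left(-4 + \frac{1}{3} \cdot 0\right)^{2} - -1472 = \left(-4 + 0\right)^{2} + 1472 = \left(-4\right)^{2} + 1472 = 16 + 1472 = 1488$)
$D - T{\left(44 \right)} = 1488 - -414 = 1488 + 414 = 1902$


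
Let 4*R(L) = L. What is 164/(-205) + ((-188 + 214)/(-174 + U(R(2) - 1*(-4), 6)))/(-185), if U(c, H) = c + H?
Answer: -48344/60495 ≈ -0.79914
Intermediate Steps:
R(L) = L/4
U(c, H) = H + c
164/(-205) + ((-188 + 214)/(-174 + U(R(2) - 1*(-4), 6)))/(-185) = 164/(-205) + ((-188 + 214)/(-174 + (6 + ((1/4)*2 - 1*(-4)))))/(-185) = 164*(-1/205) + (26/(-174 + (6 + (1/2 + 4))))*(-1/185) = -4/5 + (26/(-174 + (6 + 9/2)))*(-1/185) = -4/5 + (26/(-174 + 21/2))*(-1/185) = -4/5 + (26/(-327/2))*(-1/185) = -4/5 + (26*(-2/327))*(-1/185) = -4/5 - 52/327*(-1/185) = -4/5 + 52/60495 = -48344/60495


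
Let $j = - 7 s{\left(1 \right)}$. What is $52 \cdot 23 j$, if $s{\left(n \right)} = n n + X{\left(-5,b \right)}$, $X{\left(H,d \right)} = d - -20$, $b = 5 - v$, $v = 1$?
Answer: $-209300$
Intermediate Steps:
$b = 4$ ($b = 5 - 1 = 4$)
$X{\left(H,d \right)} = 20 + d$ ($X{\left(H,d \right)} = d + 20 = 20 + d$)
$s{\left(n \right)} = 24 + n^{2}$ ($s{\left(n \right)} = n n + \left(20 + 4\right) = n^{2} + 24 = 24 + n^{2}$)
$j = -175$ ($j = - 7 \left(24 + 1^{2}\right) = - 7 \left(24 + 1\right) = \left(-7\right) 25 = -175$)
$52 \cdot 23 j = 52 \cdot 23 \left(-175\right) = 1196 \left(-175\right) = -209300$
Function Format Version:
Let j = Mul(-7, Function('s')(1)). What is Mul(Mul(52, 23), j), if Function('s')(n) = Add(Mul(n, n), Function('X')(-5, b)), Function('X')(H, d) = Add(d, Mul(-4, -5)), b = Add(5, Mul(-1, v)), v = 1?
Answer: -209300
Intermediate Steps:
b = 4 (b = Add(5, Mul(-1, 1)) = Add(5, -1) = 4)
Function('X')(H, d) = Add(20, d) (Function('X')(H, d) = Add(d, 20) = Add(20, d))
Function('s')(n) = Add(24, Pow(n, 2)) (Function('s')(n) = Add(Mul(n, n), Add(20, 4)) = Add(Pow(n, 2), 24) = Add(24, Pow(n, 2)))
j = -175 (j = Mul(-7, Add(24, Pow(1, 2))) = Mul(-7, Add(24, 1)) = Mul(-7, 25) = -175)
Mul(Mul(52, 23), j) = Mul(Mul(52, 23), -175) = Mul(1196, -175) = -209300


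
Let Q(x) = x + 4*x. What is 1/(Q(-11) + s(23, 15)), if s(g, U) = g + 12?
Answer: -1/20 ≈ -0.050000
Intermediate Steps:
s(g, U) = 12 + g
Q(x) = 5*x
1/(Q(-11) + s(23, 15)) = 1/(5*(-11) + (12 + 23)) = 1/(-55 + 35) = 1/(-20) = -1/20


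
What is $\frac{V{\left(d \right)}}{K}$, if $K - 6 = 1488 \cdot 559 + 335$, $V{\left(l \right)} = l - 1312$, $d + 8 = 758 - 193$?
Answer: $- \frac{755}{832133} \approx -0.00090731$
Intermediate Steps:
$d = 557$ ($d = -8 + \left(758 - 193\right) = -8 + 565 = 557$)
$V{\left(l \right)} = -1312 + l$ ($V{\left(l \right)} = l - 1312 = -1312 + l$)
$K = 832133$ ($K = 6 + \left(1488 \cdot 559 + 335\right) = 6 + \left(831792 + 335\right) = 6 + 832127 = 832133$)
$\frac{V{\left(d \right)}}{K} = \frac{-1312 + 557}{832133} = \left(-755\right) \frac{1}{832133} = - \frac{755}{832133}$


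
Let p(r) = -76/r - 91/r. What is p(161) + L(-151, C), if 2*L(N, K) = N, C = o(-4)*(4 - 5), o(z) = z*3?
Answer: -24645/322 ≈ -76.537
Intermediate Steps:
o(z) = 3*z
C = 12 (C = (3*(-4))*(4 - 5) = -12*(-1) = 12)
L(N, K) = N/2
p(r) = -167/r
p(161) + L(-151, C) = -167/161 + (½)*(-151) = -167*1/161 - 151/2 = -167/161 - 151/2 = -24645/322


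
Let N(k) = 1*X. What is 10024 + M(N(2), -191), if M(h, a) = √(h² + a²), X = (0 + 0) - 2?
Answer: 10024 + √36485 ≈ 10215.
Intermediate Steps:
X = -2 (X = 0 - 2 = -2)
N(k) = -2 (N(k) = 1*(-2) = -2)
M(h, a) = √(a² + h²)
10024 + M(N(2), -191) = 10024 + √((-191)² + (-2)²) = 10024 + √(36481 + 4) = 10024 + √36485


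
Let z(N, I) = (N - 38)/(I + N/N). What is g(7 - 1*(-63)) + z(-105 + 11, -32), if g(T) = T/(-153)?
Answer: 18026/4743 ≈ 3.8005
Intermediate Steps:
g(T) = -T/153 (g(T) = T*(-1/153) = -T/153)
z(N, I) = (-38 + N)/(1 + I) (z(N, I) = (-38 + N)/(I + 1) = (-38 + N)/(1 + I))
g(7 - 1*(-63)) + z(-105 + 11, -32) = -(7 - 1*(-63))/153 + (-38 + (-105 + 11))/(1 - 32) = -(7 + 63)/153 + (-38 - 94)/(-31) = -1/153*70 - 1/31*(-132) = -70/153 + 132/31 = 18026/4743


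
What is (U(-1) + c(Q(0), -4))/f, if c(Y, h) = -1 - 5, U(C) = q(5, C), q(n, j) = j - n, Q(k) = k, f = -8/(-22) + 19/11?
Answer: -132/23 ≈ -5.7391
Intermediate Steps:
f = 23/11 (f = -8*(-1/22) + 19*(1/11) = 4/11 + 19/11 = 23/11 ≈ 2.0909)
U(C) = -5 + C (U(C) = C - 1*5 = C - 5 = -5 + C)
c(Y, h) = -6
(U(-1) + c(Q(0), -4))/f = ((-5 - 1) - 6)/(23/11) = (-6 - 6)*(11/23) = -12*11/23 = -132/23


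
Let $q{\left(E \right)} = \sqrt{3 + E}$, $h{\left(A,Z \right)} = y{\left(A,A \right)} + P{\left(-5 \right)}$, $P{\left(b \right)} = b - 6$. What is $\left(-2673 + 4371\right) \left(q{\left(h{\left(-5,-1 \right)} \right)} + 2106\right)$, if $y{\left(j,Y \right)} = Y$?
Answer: $3575988 + 1698 i \sqrt{13} \approx 3.576 \cdot 10^{6} + 6122.2 i$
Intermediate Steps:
$P{\left(b \right)} = -6 + b$ ($P{\left(b \right)} = b - 6 = -6 + b$)
$h{\left(A,Z \right)} = -11 + A$ ($h{\left(A,Z \right)} = A - 11 = -11 + A$)
$\left(-2673 + 4371\right) \left(q{\left(h{\left(-5,-1 \right)} \right)} + 2106\right) = \left(-2673 + 4371\right) \left(\sqrt{3 - 16} + 2106\right) = 1698 \left(\sqrt{3 - 16} + 2106\right) = 1698 \left(\sqrt{-13} + 2106\right) = 1698 \left(i \sqrt{13} + 2106\right) = 1698 \left(2106 + i \sqrt{13}\right) = 3575988 + 1698 i \sqrt{13}$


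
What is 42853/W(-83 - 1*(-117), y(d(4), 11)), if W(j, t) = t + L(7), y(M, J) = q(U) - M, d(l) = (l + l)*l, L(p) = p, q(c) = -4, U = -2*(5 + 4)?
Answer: -42853/29 ≈ -1477.7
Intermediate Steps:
U = -18 (U = -2*9 = -18)
d(l) = 2*l² (d(l) = (2*l)*l = 2*l²)
y(M, J) = -4 - M
W(j, t) = 7 + t (W(j, t) = t + 7 = 7 + t)
42853/W(-83 - 1*(-117), y(d(4), 11)) = 42853/(7 + (-4 - 2*4²)) = 42853/(7 + (-4 - 2*16)) = 42853/(7 + (-4 - 1*32)) = 42853/(7 + (-4 - 32)) = 42853/(7 - 36) = 42853/(-29) = 42853*(-1/29) = -42853/29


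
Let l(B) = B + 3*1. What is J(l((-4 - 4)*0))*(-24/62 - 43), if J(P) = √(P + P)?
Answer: -1345*√6/31 ≈ -106.28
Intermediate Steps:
l(B) = 3 + B (l(B) = B + 3 = 3 + B)
J(P) = √2*√P (J(P) = √(2*P) = √2*√P)
J(l((-4 - 4)*0))*(-24/62 - 43) = (√2*√(3 + (-4 - 4)*0))*(-24/62 - 43) = (√2*√(3 - 8*0))*(-24*1/62 - 43) = (√2*√(3 + 0))*(-12/31 - 43) = (√2*√3)*(-1345/31) = √6*(-1345/31) = -1345*√6/31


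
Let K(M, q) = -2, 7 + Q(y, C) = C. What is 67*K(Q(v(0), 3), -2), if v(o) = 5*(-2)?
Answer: -134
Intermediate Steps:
v(o) = -10
Q(y, C) = -7 + C
67*K(Q(v(0), 3), -2) = 67*(-2) = -134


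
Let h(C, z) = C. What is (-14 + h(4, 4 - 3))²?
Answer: 100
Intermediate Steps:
(-14 + h(4, 4 - 3))² = (-14 + 4)² = (-10)² = 100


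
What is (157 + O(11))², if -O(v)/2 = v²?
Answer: 7225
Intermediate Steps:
O(v) = -2*v²
(157 + O(11))² = (157 - 2*11²)² = (157 - 2*121)² = (157 - 242)² = (-85)² = 7225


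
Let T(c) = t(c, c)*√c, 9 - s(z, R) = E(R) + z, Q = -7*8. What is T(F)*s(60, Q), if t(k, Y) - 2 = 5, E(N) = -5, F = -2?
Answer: -322*I*√2 ≈ -455.38*I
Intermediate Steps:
t(k, Y) = 7 (t(k, Y) = 2 + 5 = 7)
Q = -56
s(z, R) = 14 - z (s(z, R) = 9 - (-5 + z) = 9 + (5 - z) = 14 - z)
T(c) = 7*√c
T(F)*s(60, Q) = (7*√(-2))*(14 - 1*60) = (7*(I*√2))*(14 - 60) = (7*I*√2)*(-46) = -322*I*√2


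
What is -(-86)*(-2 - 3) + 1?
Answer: -429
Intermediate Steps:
-(-86)*(-2 - 3) + 1 = -(-86)*(-5) + 1 = -43*10 + 1 = -430 + 1 = -429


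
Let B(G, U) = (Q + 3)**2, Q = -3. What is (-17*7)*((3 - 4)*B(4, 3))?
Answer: 0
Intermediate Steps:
B(G, U) = 0 (B(G, U) = (-3 + 3)**2 = 0**2 = 0)
(-17*7)*((3 - 4)*B(4, 3)) = (-17*7)*((3 - 4)*0) = -(-119)*0 = -119*0 = 0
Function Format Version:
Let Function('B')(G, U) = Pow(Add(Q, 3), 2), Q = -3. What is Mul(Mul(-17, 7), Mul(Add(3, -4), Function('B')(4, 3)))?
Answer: 0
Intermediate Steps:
Function('B')(G, U) = 0 (Function('B')(G, U) = Pow(Add(-3, 3), 2) = Pow(0, 2) = 0)
Mul(Mul(-17, 7), Mul(Add(3, -4), Function('B')(4, 3))) = Mul(Mul(-17, 7), Mul(Add(3, -4), 0)) = Mul(-119, Mul(-1, 0)) = Mul(-119, 0) = 0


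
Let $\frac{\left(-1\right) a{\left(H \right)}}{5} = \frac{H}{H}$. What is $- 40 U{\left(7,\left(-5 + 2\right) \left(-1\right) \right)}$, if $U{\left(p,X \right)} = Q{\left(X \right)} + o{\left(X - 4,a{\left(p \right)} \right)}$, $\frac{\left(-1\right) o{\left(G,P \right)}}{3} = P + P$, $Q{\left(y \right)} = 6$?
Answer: $-1440$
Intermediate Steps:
$a{\left(H \right)} = -5$ ($a{\left(H \right)} = - 5 \frac{H}{H} = \left(-5\right) 1 = -5$)
$o{\left(G,P \right)} = - 6 P$ ($o{\left(G,P \right)} = - 3 \left(P + P\right) = - 3 \cdot 2 P = - 6 P$)
$U{\left(p,X \right)} = 36$ ($U{\left(p,X \right)} = 6 - -30 = 6 + 30 = 36$)
$- 40 U{\left(7,\left(-5 + 2\right) \left(-1\right) \right)} = \left(-40\right) 36 = -1440$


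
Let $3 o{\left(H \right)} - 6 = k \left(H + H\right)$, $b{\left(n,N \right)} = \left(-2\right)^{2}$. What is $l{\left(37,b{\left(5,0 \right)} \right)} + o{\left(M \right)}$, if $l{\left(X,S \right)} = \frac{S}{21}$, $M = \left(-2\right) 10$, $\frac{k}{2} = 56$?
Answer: $- \frac{10438}{7} \approx -1491.1$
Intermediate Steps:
$k = 112$ ($k = 2 \cdot 56 = 112$)
$b{\left(n,N \right)} = 4$
$M = -20$
$o{\left(H \right)} = 2 + \frac{224 H}{3}$ ($o{\left(H \right)} = 2 + \frac{112 \left(H + H\right)}{3} = 2 + \frac{112 \cdot 2 H}{3} = 2 + \frac{224 H}{3}$)
$l{\left(X,S \right)} = \frac{S}{21}$ ($l{\left(X,S \right)} = S \frac{1}{21} = \frac{S}{21}$)
$l{\left(37,b{\left(5,0 \right)} \right)} + o{\left(M \right)} = \frac{1}{21} \cdot 4 + \left(2 + \frac{224}{3} \left(-20\right)\right) = \frac{4}{21} + \left(2 - \frac{4480}{3}\right) = \frac{4}{21} - \frac{4474}{3} = - \frac{10438}{7}$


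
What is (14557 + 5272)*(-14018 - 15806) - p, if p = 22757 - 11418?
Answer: -591391435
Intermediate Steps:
p = 11339
(14557 + 5272)*(-14018 - 15806) - p = (14557 + 5272)*(-14018 - 15806) - 1*11339 = 19829*(-29824) - 11339 = -591380096 - 11339 = -591391435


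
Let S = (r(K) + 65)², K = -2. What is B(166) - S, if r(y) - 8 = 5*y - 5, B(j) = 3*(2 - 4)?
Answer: -3370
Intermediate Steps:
B(j) = -6 (B(j) = 3*(-2) = -6)
r(y) = 3 + 5*y (r(y) = 8 + (5*y - 5) = 8 + (-5 + 5*y) = 3 + 5*y)
S = 3364 (S = ((3 + 5*(-2)) + 65)² = ((3 - 10) + 65)² = (-7 + 65)² = 58² = 3364)
B(166) - S = -6 - 1*3364 = -6 - 3364 = -3370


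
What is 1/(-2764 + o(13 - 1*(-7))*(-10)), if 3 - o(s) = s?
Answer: -1/2594 ≈ -0.00038551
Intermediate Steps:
o(s) = 3 - s
1/(-2764 + o(13 - 1*(-7))*(-10)) = 1/(-2764 + (3 - (13 - 1*(-7)))*(-10)) = 1/(-2764 + (3 - (13 + 7))*(-10)) = 1/(-2764 + (3 - 1*20)*(-10)) = 1/(-2764 + (3 - 20)*(-10)) = 1/(-2764 - 17*(-10)) = 1/(-2764 + 170) = 1/(-2594) = -1/2594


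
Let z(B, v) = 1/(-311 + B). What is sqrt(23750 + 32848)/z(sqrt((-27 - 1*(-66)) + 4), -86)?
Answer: sqrt(56598)*(-311 + sqrt(43)) ≈ -72428.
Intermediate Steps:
sqrt(23750 + 32848)/z(sqrt((-27 - 1*(-66)) + 4), -86) = sqrt(23750 + 32848)/(1/(-311 + sqrt((-27 - 1*(-66)) + 4))) = sqrt(56598)/(1/(-311 + sqrt((-27 + 66) + 4))) = sqrt(56598)/(1/(-311 + sqrt(39 + 4))) = sqrt(56598)/(1/(-311 + sqrt(43))) = sqrt(56598)*(-311 + sqrt(43))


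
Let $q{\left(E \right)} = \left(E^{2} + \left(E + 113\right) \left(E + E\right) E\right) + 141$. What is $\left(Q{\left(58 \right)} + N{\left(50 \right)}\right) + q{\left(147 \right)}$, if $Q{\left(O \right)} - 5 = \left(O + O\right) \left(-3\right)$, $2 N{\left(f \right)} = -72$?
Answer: $11258051$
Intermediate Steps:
$N{\left(f \right)} = -36$ ($N{\left(f \right)} = \frac{1}{2} \left(-72\right) = -36$)
$Q{\left(O \right)} = 5 - 6 O$ ($Q{\left(O \right)} = 5 + \left(O + O\right) \left(-3\right) = 5 + 2 O \left(-3\right) = 5 - 6 O$)
$q{\left(E \right)} = 141 + E^{2} + 2 E^{2} \left(113 + E\right)$ ($q{\left(E \right)} = \left(E^{2} + \left(113 + E\right) 2 E E\right) + 141 = \left(E^{2} + 2 E \left(113 + E\right) E\right) + 141 = \left(E^{2} + 2 E^{2} \left(113 + E\right)\right) + 141 = 141 + E^{2} + 2 E^{2} \left(113 + E\right)$)
$\left(Q{\left(58 \right)} + N{\left(50 \right)}\right) + q{\left(147 \right)} = \left(\left(5 - 348\right) - 36\right) + \left(141 + 2 \cdot 147^{3} + 227 \cdot 147^{2}\right) = \left(\left(5 - 348\right) - 36\right) + \left(141 + 2 \cdot 3176523 + 227 \cdot 21609\right) = \left(-343 - 36\right) + \left(141 + 6353046 + 4905243\right) = -379 + 11258430 = 11258051$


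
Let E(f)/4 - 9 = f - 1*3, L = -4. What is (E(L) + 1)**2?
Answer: 81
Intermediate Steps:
E(f) = 24 + 4*f (E(f) = 36 + 4*(f - 1*3) = 36 + 4*(f - 3) = 36 + 4*(-3 + f) = 36 + (-12 + 4*f) = 24 + 4*f)
(E(L) + 1)**2 = ((24 + 4*(-4)) + 1)**2 = ((24 - 16) + 1)**2 = (8 + 1)**2 = 9**2 = 81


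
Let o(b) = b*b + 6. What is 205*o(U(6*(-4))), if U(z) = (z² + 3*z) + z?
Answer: 47233230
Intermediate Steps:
U(z) = z² + 4*z
o(b) = 6 + b² (o(b) = b² + 6 = 6 + b²)
205*o(U(6*(-4))) = 205*(6 + ((6*(-4))*(4 + 6*(-4)))²) = 205*(6 + (-24*(4 - 24))²) = 205*(6 + (-24*(-20))²) = 205*(6 + 480²) = 205*(6 + 230400) = 205*230406 = 47233230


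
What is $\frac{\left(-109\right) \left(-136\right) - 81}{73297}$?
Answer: $\frac{14743}{73297} \approx 0.20114$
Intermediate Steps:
$\frac{\left(-109\right) \left(-136\right) - 81}{73297} = \left(14824 - 81\right) \frac{1}{73297} = 14743 \cdot \frac{1}{73297} = \frac{14743}{73297}$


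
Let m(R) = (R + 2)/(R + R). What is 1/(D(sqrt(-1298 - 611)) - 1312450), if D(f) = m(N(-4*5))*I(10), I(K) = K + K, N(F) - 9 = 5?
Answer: -7/9187070 ≈ -7.6194e-7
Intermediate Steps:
N(F) = 14 (N(F) = 9 + 5 = 14)
m(R) = (2 + R)/(2*R) (m(R) = (2 + R)/((2*R)) = (2 + R)*(1/(2*R)) = (2 + R)/(2*R))
I(K) = 2*K
D(f) = 80/7 (D(f) = ((1/2)*(2 + 14)/14)*(2*10) = ((1/2)*(1/14)*16)*20 = (4/7)*20 = 80/7)
1/(D(sqrt(-1298 - 611)) - 1312450) = 1/(80/7 - 1312450) = 1/(-9187070/7) = -7/9187070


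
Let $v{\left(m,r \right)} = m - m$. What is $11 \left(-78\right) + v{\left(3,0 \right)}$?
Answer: $-858$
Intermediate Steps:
$v{\left(m,r \right)} = 0$
$11 \left(-78\right) + v{\left(3,0 \right)} = 11 \left(-78\right) + 0 = -858 + 0 = -858$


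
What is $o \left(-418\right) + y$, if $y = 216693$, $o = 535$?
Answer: $-6937$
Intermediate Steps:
$o \left(-418\right) + y = 535 \left(-418\right) + 216693 = -223630 + 216693 = -6937$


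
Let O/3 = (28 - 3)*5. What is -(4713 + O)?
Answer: -5088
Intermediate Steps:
O = 375 (O = 3*((28 - 3)*5) = 3*(25*5) = 3*125 = 375)
-(4713 + O) = -(4713 + 375) = -1*5088 = -5088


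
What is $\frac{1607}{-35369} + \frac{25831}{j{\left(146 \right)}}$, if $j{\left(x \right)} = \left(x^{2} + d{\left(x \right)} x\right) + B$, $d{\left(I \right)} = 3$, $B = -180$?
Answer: $\frac{878947221}{763050806} \approx 1.1519$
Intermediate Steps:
$j{\left(x \right)} = -180 + x^{2} + 3 x$ ($j{\left(x \right)} = \left(x^{2} + 3 x\right) - 180 = -180 + x^{2} + 3 x$)
$\frac{1607}{-35369} + \frac{25831}{j{\left(146 \right)}} = \frac{1607}{-35369} + \frac{25831}{-180 + 146^{2} + 3 \cdot 146} = 1607 \left(- \frac{1}{35369}\right) + \frac{25831}{-180 + 21316 + 438} = - \frac{1607}{35369} + \frac{25831}{21574} = \frac{878947221}{763050806}$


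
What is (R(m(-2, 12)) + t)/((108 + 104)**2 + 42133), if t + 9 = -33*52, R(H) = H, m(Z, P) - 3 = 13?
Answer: -1709/87077 ≈ -0.019626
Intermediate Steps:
m(Z, P) = 16 (m(Z, P) = 3 + 13 = 16)
t = -1725 (t = -9 - 33*52 = -9 - 1716 = -1725)
(R(m(-2, 12)) + t)/((108 + 104)**2 + 42133) = (16 - 1725)/((108 + 104)**2 + 42133) = -1709/(212**2 + 42133) = -1709/(44944 + 42133) = -1709/87077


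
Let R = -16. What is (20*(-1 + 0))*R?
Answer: 320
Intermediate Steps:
(20*(-1 + 0))*R = (20*(-1 + 0))*(-16) = (20*(-1))*(-16) = -20*(-16) = 320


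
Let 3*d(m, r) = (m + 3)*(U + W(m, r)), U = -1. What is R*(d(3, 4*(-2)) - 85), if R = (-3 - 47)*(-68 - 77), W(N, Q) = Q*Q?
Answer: 297250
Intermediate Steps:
W(N, Q) = Q²
R = 7250 (R = -50*(-145) = 7250)
d(m, r) = (-1 + r²)*(3 + m)/3 (d(m, r) = ((m + 3)*(-1 + r²))/3 = ((3 + m)*(-1 + r²))/3 = ((-1 + r²)*(3 + m))/3 = (-1 + r²)*(3 + m)/3)
R*(d(3, 4*(-2)) - 85) = 7250*((-1 + (4*(-2))² - ⅓*3 + (⅓)*3*(4*(-2))²) - 85) = 7250*((-1 + (-8)² - 1 + (⅓)*3*(-8)²) - 85) = 7250*((-1 + 64 - 1 + (⅓)*3*64) - 85) = 7250*((-1 + 64 - 1 + 64) - 85) = 7250*(126 - 85) = 7250*41 = 297250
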